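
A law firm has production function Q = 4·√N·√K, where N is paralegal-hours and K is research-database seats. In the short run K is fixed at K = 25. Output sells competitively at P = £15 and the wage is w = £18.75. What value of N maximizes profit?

With K = 25, MP_N = (1/2)·4·N^(-1/2)·25^(1/2) = 10·N^(-1/2).
Profit maximization for a price taker requires P·MP_N = w: 15·10·N^(-1/2) = 18.75.
So N^(-1/2) = 0.125, which gives N = 64.

N* = 64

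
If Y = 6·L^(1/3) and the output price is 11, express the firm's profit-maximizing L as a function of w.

L(w) = (22/w)^(3/2)

MP_L = (1/3)·6·L^(-2/3) = 2·L^(-2/3).
Setting P·MP_L = w: 22·L^(-2/3) = w.
Solving for L: L^(-2/3) = w/22, so L = (22/w)^(3/2).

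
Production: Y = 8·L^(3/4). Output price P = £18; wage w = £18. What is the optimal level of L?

MP_L = (3/4)·8·L^(-1/4) = 6·L^(-1/4).
Profit maximization for a price taker requires P·MP_L = w: 18·6·L^(-1/4) = 18.
So L^(-1/4) = 1/6, which gives L = 1296.

L* = 1296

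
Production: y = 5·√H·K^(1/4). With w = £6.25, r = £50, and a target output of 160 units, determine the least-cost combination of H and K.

Cost minimization requires the marginal rate of technical substitution to equal the input-price ratio: MP_H/MP_K = w/r.
Here MP_H/MP_K = (1/2)·(K/H)/(1/4) = 2·(K/H). Setting this equal to 6.25/50 = 0.125 gives K = 0.0625H.
Substituting into y = 160: 5·H^(1/2)·(0.0625H)^(1/4) = 160.
Solving, H = 256 and K = 16.

H* = 256, K* = 16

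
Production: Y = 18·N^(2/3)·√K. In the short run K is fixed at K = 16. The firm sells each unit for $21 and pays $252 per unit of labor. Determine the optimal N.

With K = 16, MP_N = (2/3)·18·N^(-1/3)·16^(1/2) = 48·N^(-1/3).
Profit maximization for a price taker requires P·MP_N = w: 21·48·N^(-1/3) = 252.
So N^(-1/3) = 0.25, which gives N = 64.

N* = 64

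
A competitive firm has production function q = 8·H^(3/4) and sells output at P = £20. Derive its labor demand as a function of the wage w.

H(w) = (120/w)^(4)

MP_H = (3/4)·8·H^(-1/4) = 6·H^(-1/4).
Setting P·MP_H = w: 120·H^(-1/4) = w.
Solving for H: H^(-1/4) = w/120, so H = (120/w)^(4).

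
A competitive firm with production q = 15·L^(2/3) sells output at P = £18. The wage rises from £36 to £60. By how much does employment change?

ΔL = -98

From P·MP_L = w with MP_L = 10·L^(-1/3), the labor demand is L(w) = (180/w)^(3).
At w = 36: L = 125. At w = 60: L = 27.
ΔL = 27 − 125 = -98.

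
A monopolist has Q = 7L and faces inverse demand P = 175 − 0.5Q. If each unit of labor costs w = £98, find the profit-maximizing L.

Marginal revenue from the inverse demand is MR = 175 − Q.
The marginal product is MP_L = 7.
A monopolist hires until marginal revenue product equals the wage: MR·MP_L = w.
(175 − 7L)·7 = 98, so L = 23.

L* = 23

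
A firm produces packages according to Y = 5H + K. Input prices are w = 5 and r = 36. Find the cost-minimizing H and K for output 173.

The inputs are perfect substitutes, so the firm uses whichever has the lower cost per unit of output.
Cost per unit of output via H is 1; via K it is 36. H is cheaper.
Producing Y = 173 with H alone: H = 34.6, K = 0.

H* = 34.6, K* = 0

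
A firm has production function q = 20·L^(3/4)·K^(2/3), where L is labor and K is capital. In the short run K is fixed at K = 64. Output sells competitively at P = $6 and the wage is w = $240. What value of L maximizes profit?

L* = 1296

With K = 64, MP_L = (3/4)·20·L^(-1/4)·64^(2/3) = 240·L^(-1/4).
Profit maximization for a price taker requires P·MP_L = w: 6·240·L^(-1/4) = 240.
So L^(-1/4) = 1/6, which gives L = 1296.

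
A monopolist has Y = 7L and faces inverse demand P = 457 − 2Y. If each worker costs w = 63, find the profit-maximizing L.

Marginal revenue from the inverse demand is MR = 457 − 4Y.
The marginal product is MP_L = 7.
A monopolist hires until marginal revenue product equals the wage: MR·MP_L = w.
(457 − 28L)·7 = 63, so L = 16.

L* = 16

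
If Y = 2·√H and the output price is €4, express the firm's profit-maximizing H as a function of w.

H(w) = 16/w²

MP_H = (1/2)·2·H^(-1/2) = H^(-1/2).
Setting P·MP_H = w: 4·H^(-1/2) = w.
Solving for H: H^(-1/2) = w/4, so H = (4/w)^(2).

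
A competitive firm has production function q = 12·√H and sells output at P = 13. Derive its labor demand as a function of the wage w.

MP_H = (1/2)·12·H^(-1/2) = 6·H^(-1/2).
Setting P·MP_H = w: 78·H^(-1/2) = w.
Solving for H: H^(-1/2) = w/78, so H = (78/w)^(2).

H(w) = 6084/w²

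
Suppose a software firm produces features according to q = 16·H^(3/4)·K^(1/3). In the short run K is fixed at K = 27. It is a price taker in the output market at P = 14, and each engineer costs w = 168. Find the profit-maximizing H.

H* = 81

With K = 27, MP_H = (3/4)·16·H^(-1/4)·27^(1/3) = 36·H^(-1/4).
Profit maximization for a price taker requires P·MP_H = w: 14·36·H^(-1/4) = 168.
So H^(-1/4) = 1/3, which gives H = 81.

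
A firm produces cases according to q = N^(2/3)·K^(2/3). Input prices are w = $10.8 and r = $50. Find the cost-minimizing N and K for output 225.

N* = 125, K* = 27

Cost minimization requires the marginal rate of technical substitution to equal the input-price ratio: MP_N/MP_K = w/r.
Here MP_N/MP_K = (2/3)·(K/N)/(2/3) = (K/N). Setting this equal to 10.8/50 = 0.216 gives K = 0.216N.
Substituting into q = 225: N^(2/3)·(0.216N)^(2/3) = 225.
Solving, N = 125 and K = 27.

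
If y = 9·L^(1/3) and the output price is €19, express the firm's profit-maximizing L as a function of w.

MP_L = (1/3)·9·L^(-2/3) = 3·L^(-2/3).
Setting P·MP_L = w: 57·L^(-2/3) = w.
Solving for L: L^(-2/3) = w/57, so L = (57/w)^(3/2).

L(w) = (57/w)^(3/2)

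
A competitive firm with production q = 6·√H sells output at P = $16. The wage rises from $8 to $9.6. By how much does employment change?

From P·MP_H = w with MP_H = 3·H^(-1/2), the labor demand is H(w) = (48/w)^(2).
At w = 8: H = 36. At w = 9.6: H = 25.
ΔH = 25 − 36 = -11.

ΔH = -11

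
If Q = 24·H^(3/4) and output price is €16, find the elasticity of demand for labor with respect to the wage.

ε = -4

MP_H = (3/4)·24·H^(-1/4), so P·MP_H = w gives 288·H^(-1/4) = w.
Solving, H(w) = (288/w)^(4). This is a constant-elasticity form: H ∝ w^(−4), so ε = −4.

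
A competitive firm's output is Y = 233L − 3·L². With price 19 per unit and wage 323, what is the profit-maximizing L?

The marginal product of L is MP_L = 233 − 6L.
A price-taking firm hires until the value of the marginal product equals the wage: P·MP_L = w, so 19·(233 − 6L) = 323.
Then 233 − 6L = 17, giving L = 36.

L* = 36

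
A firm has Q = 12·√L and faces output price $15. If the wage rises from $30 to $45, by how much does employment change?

From P·MP_L = w with MP_L = 6·L^(-1/2), the labor demand is L(w) = (90/w)^(2).
At w = 30: L = 9. At w = 45: L = 4.
ΔL = 4 − 9 = -5.

ΔL = -5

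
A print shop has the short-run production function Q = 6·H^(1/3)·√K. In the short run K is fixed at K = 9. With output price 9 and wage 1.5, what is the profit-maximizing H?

H* = 216

With K = 9, MP_H = (1/3)·6·H^(-2/3)·9^(1/2) = 6·H^(-2/3).
Profit maximization for a price taker requires P·MP_H = w: 9·6·H^(-2/3) = 1.5.
So H^(-2/3) = 1/36, which gives H = 216.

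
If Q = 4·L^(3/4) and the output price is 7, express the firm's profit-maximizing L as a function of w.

MP_L = (3/4)·4·L^(-1/4) = 3·L^(-1/4).
Setting P·MP_L = w: 21·L^(-1/4) = w.
Solving for L: L^(-1/4) = w/21, so L = (21/w)^(4).

L(w) = 194481/w^(4)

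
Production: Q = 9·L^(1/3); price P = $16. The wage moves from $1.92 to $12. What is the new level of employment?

L* = 8

From P·MP_L = w with MP_L = 3·L^(-2/3), the labor demand is L(w) = (48/w)^(3/2).
At w = 1.92: L = 125. At w = 12: L = 8.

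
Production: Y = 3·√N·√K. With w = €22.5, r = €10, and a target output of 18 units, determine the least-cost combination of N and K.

Cost minimization requires the marginal rate of technical substitution to equal the input-price ratio: MP_N/MP_K = w/r.
Here MP_N/MP_K = (1/2)·(K/N)/(1/2) = (K/N). Setting this equal to 22.5/10 = 2.25 gives K = 2.25N.
Substituting into Y = 18: 3·N^(1/2)·(2.25N)^(1/2) = 18.
Solving, N = 4 and K = 9.

N* = 4, K* = 9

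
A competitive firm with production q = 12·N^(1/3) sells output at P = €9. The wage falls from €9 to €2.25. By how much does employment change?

ΔN = 56

From P·MP_N = w with MP_N = 4·N^(-2/3), the labor demand is N(w) = (36/w)^(3/2).
At w = 9: N = 8. At w = 2.25: N = 64.
ΔN = 64 − 8 = 56.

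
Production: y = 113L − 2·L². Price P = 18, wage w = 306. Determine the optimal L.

The marginal product of L is MP_L = 113 − 4L.
A price-taking firm hires until the value of the marginal product equals the wage: P·MP_L = w, so 18·(113 − 4L) = 306.
Then 113 − 4L = 17, giving L = 24.

L* = 24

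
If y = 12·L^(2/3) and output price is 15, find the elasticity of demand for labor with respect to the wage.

MP_L = (2/3)·12·L^(-1/3), so P·MP_L = w gives 120·L^(-1/3) = w.
Solving, L(w) = (120/w)^(3). This is a constant-elasticity form: L ∝ w^(−3), so ε = −3.

ε = -3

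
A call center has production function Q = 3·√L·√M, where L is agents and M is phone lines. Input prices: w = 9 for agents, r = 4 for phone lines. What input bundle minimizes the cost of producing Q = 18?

L* = 4, M* = 9

Cost minimization requires the marginal rate of technical substitution to equal the input-price ratio: MP_L/MP_M = w/r.
Here MP_L/MP_M = (1/2)·(M/L)/(1/2) = (M/L). Setting this equal to 9/4 = 2.25 gives M = 2.25L.
Substituting into Q = 18: 3·L^(1/2)·(2.25L)^(1/2) = 18.
Solving, L = 4 and M = 9.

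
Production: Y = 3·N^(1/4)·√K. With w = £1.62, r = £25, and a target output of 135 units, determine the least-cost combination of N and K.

N* = 625, K* = 81

Cost minimization requires the marginal rate of technical substitution to equal the input-price ratio: MP_N/MP_K = w/r.
Here MP_N/MP_K = (1/4)·(K/N)/(1/2) = 0.5·(K/N). Setting this equal to 1.62/25 = 0.0648 gives K = 0.1296N.
Substituting into Y = 135: 3·N^(1/4)·(0.1296N)^(1/2) = 135.
Solving, N = 625 and K = 81.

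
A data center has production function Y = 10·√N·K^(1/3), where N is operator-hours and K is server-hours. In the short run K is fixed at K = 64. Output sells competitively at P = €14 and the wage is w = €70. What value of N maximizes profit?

With K = 64, MP_N = (1/2)·10·N^(-1/2)·64^(1/3) = 20·N^(-1/2).
Profit maximization for a price taker requires P·MP_N = w: 14·20·N^(-1/2) = 70.
So N^(-1/2) = 0.25, which gives N = 16.

N* = 16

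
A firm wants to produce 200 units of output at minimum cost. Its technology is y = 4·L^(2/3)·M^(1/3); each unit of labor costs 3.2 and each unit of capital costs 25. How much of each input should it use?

L* = 125, M* = 8

Cost minimization requires the marginal rate of technical substitution to equal the input-price ratio: MP_L/MP_M = w/r.
Here MP_L/MP_M = (2/3)·(M/L)/(1/3) = 2·(M/L). Setting this equal to 3.2/25 = 0.128 gives M = 0.064L.
Substituting into y = 200: 4·L^(2/3)·(0.064L)^(1/3) = 200.
Solving, L = 125 and M = 8.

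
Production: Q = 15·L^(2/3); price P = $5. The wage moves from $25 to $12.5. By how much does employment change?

ΔL = 56

From P·MP_L = w with MP_L = 10·L^(-1/3), the labor demand is L(w) = (50/w)^(3).
At w = 25: L = 8. At w = 12.5: L = 64.
ΔL = 64 − 8 = 56.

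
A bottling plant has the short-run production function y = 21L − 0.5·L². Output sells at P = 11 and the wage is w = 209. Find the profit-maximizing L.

The marginal product of L is MP_L = 21 − L.
A price-taking firm hires until the value of the marginal product equals the wage: P·MP_L = w, so 11·(21 − L) = 209.
Then 21 − L = 19, giving L = 2.

L* = 2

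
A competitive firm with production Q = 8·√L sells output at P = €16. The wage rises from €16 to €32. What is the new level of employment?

From P·MP_L = w with MP_L = 4·L^(-1/2), the labor demand is L(w) = (64/w)^(2).
At w = 16: L = 16. At w = 32: L = 4.

L* = 4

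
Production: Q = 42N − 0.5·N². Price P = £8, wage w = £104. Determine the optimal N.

The marginal product of N is MP_N = 42 − N.
A price-taking firm hires until the value of the marginal product equals the wage: P·MP_N = w, so 8·(42 − N) = 104.
Then 42 − N = 13, giving N = 29.

N* = 29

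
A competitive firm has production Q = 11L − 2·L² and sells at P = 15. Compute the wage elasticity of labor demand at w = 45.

From P·MP_L = w with MP_L = 11 − 4L, labor demand is L(w) = (11 − w/15)/4.
dL/dw = −1/(60) = -1/60.
At w = 45, L = 2, so ε = (dL/dw)·(w/L) = (-1/60)·(45/2) = -0.375.

ε = -0.375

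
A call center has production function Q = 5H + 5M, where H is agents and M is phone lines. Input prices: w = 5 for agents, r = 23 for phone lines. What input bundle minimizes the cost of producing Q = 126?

The inputs are perfect substitutes, so the firm uses whichever has the lower cost per unit of output.
Cost per unit of output via H is w/5 = 1; via M it is r/5 = 4.6. H is cheaper.
Producing Q = 126 with H alone: H = 25.2, M = 0.

H* = 25.2, M* = 0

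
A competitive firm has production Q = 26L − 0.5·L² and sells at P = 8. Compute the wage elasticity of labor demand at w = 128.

ε = -1.6

From P·MP_L = w with MP_L = 26 − L, labor demand is L(w) = 26 − w/8.
dL/dw = −1/(8) = -0.125.
At w = 128, L = 10, so ε = (dL/dw)·(w/L) = (-0.125)·(128/10) = -1.6.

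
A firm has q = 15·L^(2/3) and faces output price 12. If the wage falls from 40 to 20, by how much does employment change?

ΔL = 189

From P·MP_L = w with MP_L = 10·L^(-1/3), the labor demand is L(w) = (120/w)^(3).
At w = 40: L = 27. At w = 20: L = 216.
ΔL = 216 − 27 = 189.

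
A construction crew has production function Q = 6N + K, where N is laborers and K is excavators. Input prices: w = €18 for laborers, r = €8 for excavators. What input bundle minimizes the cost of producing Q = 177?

The inputs are perfect substitutes, so the firm uses whichever has the lower cost per unit of output.
Cost per unit of output via N is 3; via K it is 8. N is cheaper.
Producing Q = 177 with N alone: N = 29.5, K = 0.

N* = 29.5, K* = 0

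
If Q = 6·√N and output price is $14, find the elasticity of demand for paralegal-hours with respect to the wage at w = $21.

ε = -2

MP_N = (1/2)·6·N^(-1/2), so P·MP_N = w gives 42·N^(-1/2) = w.
Solving, N(w) = (42/w)^(2). This is a constant-elasticity form: N ∝ w^(−2), so ε = −2.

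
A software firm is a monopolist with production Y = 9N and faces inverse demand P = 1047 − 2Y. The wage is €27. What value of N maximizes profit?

N* = 29

Marginal revenue from the inverse demand is MR = 1047 − 4Y.
The marginal product is MP_N = 9.
A monopolist hires until marginal revenue product equals the wage: MR·MP_N = w.
(1047 − 36N)·9 = 27, so N = 29.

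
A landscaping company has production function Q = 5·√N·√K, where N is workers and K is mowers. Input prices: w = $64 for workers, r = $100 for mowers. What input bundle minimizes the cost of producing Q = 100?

N* = 25, K* = 16

Cost minimization requires the marginal rate of technical substitution to equal the input-price ratio: MP_N/MP_K = w/r.
Here MP_N/MP_K = (1/2)·(K/N)/(1/2) = (K/N). Setting this equal to 64/100 = 0.64 gives K = 0.64N.
Substituting into Q = 100: 5·N^(1/2)·(0.64N)^(1/2) = 100.
Solving, N = 25 and K = 16.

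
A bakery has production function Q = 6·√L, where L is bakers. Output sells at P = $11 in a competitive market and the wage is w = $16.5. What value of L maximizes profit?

MP_L = (1/2)·6·L^(-1/2) = 3·L^(-1/2).
Profit maximization for a price taker requires P·MP_L = w: 11·3·L^(-1/2) = 16.5.
So L^(-1/2) = 0.5, which gives L = 4.

L* = 4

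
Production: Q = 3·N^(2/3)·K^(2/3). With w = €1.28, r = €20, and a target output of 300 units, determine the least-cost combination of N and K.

N* = 125, K* = 8

Cost minimization requires the marginal rate of technical substitution to equal the input-price ratio: MP_N/MP_K = w/r.
Here MP_N/MP_K = (2/3)·(K/N)/(2/3) = (K/N). Setting this equal to 1.28/20 = 0.064 gives K = 0.064N.
Substituting into Q = 300: 3·N^(2/3)·(0.064N)^(2/3) = 300.
Solving, N = 125 and K = 8.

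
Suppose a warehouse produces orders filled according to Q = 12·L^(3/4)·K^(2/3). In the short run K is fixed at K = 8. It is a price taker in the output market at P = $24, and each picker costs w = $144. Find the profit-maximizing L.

L* = 1296

With K = 8, MP_L = (3/4)·12·L^(-1/4)·8^(2/3) = 36·L^(-1/4).
Profit maximization for a price taker requires P·MP_L = w: 24·36·L^(-1/4) = 144.
So L^(-1/4) = 1/6, which gives L = 1296.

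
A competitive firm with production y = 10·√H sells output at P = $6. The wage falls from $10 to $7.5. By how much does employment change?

From P·MP_H = w with MP_H = 5·H^(-1/2), the labor demand is H(w) = (30/w)^(2).
At w = 10: H = 9. At w = 7.5: H = 16.
ΔH = 16 − 9 = 7.

ΔH = 7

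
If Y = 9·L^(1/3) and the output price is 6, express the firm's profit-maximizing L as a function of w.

L(w) = (18/w)^(3/2)

MP_L = (1/3)·9·L^(-2/3) = 3·L^(-2/3).
Setting P·MP_L = w: 18·L^(-2/3) = w.
Solving for L: L^(-2/3) = w/18, so L = (18/w)^(3/2).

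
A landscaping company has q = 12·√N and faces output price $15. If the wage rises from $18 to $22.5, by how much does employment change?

From P·MP_N = w with MP_N = 6·N^(-1/2), the labor demand is N(w) = (90/w)^(2).
At w = 18: N = 25. At w = 22.5: N = 16.
ΔN = 16 − 25 = -9.

ΔN = -9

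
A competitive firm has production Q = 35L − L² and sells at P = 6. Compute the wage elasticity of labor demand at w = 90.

From P·MP_L = w with MP_L = 35 − 2L, labor demand is L(w) = (35 − w/6)/2.
dL/dw = −1/(12) = -1/12.
At w = 90, L = 10, so ε = (dL/dw)·(w/L) = (-1/12)·(90/10) = -0.75.

ε = -0.75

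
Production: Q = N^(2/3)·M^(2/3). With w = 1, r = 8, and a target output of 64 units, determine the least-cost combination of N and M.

Cost minimization requires the marginal rate of technical substitution to equal the input-price ratio: MP_N/MP_M = w/r.
Here MP_N/MP_M = (2/3)·(M/N)/(2/3) = (M/N). Setting this equal to 1/8 = 0.125 gives M = 0.125N.
Substituting into Q = 64: N^(2/3)·(0.125N)^(2/3) = 64.
Solving, N = 64 and M = 8.

N* = 64, M* = 8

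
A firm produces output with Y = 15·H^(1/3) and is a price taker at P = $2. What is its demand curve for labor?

H(w) = (10/w)^(3/2)

MP_H = (1/3)·15·H^(-2/3) = 5·H^(-2/3).
Setting P·MP_H = w: 10·H^(-2/3) = w.
Solving for H: H^(-2/3) = w/10, so H = (10/w)^(3/2).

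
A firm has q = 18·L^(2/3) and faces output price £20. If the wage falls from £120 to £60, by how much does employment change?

From P·MP_L = w with MP_L = 12·L^(-1/3), the labor demand is L(w) = (240/w)^(3).
At w = 120: L = 8. At w = 60: L = 64.
ΔL = 64 − 8 = 56.

ΔL = 56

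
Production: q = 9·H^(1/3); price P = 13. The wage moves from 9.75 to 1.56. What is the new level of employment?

From P·MP_H = w with MP_H = 3·H^(-2/3), the labor demand is H(w) = (39/w)^(3/2).
At w = 9.75: H = 8. At w = 1.56: H = 125.

H* = 125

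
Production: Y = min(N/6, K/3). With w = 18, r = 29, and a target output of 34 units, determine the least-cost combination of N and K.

N* = 204, K* = 102

With a fixed-proportions technology, the cost-minimizing bundle uses no slack in either input: N/6 = K/3 = Y.
So N = 6·34 = 204 and K = 3·34 = 102.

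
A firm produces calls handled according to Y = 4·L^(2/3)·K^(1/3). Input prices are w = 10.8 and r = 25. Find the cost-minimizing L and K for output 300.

L* = 125, K* = 27

Cost minimization requires the marginal rate of technical substitution to equal the input-price ratio: MP_L/MP_K = w/r.
Here MP_L/MP_K = (2/3)·(K/L)/(1/3) = 2·(K/L). Setting this equal to 10.8/25 = 0.432 gives K = 0.216L.
Substituting into Y = 300: 4·L^(2/3)·(0.216L)^(1/3) = 300.
Solving, L = 125 and K = 27.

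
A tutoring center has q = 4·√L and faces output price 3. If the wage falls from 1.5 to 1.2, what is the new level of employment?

From P·MP_L = w with MP_L = 2·L^(-1/2), the labor demand is L(w) = (6/w)^(2).
At w = 1.5: L = 16. At w = 1.2: L = 25.

L* = 25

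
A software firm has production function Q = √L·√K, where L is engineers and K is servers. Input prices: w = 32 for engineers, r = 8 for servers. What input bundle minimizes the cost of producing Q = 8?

Cost minimization requires the marginal rate of technical substitution to equal the input-price ratio: MP_L/MP_K = w/r.
Here MP_L/MP_K = (1/2)·(K/L)/(1/2) = (K/L). Setting this equal to 32/8 = 4 gives K = 4L.
Substituting into Q = 8: L^(1/2)·(4L)^(1/2) = 8.
Solving, L = 4 and K = 16.

L* = 4, K* = 16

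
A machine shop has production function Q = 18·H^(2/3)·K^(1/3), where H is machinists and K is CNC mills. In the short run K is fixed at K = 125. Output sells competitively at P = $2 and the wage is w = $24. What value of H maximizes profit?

H* = 125

With K = 125, MP_H = (2/3)·18·H^(-1/3)·125^(1/3) = 60·H^(-1/3).
Profit maximization for a price taker requires P·MP_H = w: 2·60·H^(-1/3) = 24.
So H^(-1/3) = 0.2, which gives H = 125.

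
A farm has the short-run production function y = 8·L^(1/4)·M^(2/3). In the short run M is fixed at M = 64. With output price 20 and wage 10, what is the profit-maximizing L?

L* = 256

With M = 64, MP_L = (1/4)·8·L^(-3/4)·64^(2/3) = 32·L^(-3/4).
Profit maximization for a price taker requires P·MP_L = w: 20·32·L^(-3/4) = 10.
So L^(-3/4) = 0.015625, which gives L = 256.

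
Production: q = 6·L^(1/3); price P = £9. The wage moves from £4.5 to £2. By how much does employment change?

ΔL = 19

From P·MP_L = w with MP_L = 2·L^(-2/3), the labor demand is L(w) = (18/w)^(3/2).
At w = 4.5: L = 8. At w = 2: L = 27.
ΔL = 27 − 8 = 19.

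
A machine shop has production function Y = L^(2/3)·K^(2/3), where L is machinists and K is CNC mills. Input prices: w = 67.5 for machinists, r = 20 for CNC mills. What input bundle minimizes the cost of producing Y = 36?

Cost minimization requires the marginal rate of technical substitution to equal the input-price ratio: MP_L/MP_K = w/r.
Here MP_L/MP_K = (2/3)·(K/L)/(2/3) = (K/L). Setting this equal to 67.5/20 = 3.375 gives K = 3.375L.
Substituting into Y = 36: L^(2/3)·(3.375L)^(2/3) = 36.
Solving, L = 8 and K = 27.

L* = 8, K* = 27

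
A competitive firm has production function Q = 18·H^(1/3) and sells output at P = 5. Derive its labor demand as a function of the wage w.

H(w) = (30/w)^(3/2)

MP_H = (1/3)·18·H^(-2/3) = 6·H^(-2/3).
Setting P·MP_H = w: 30·H^(-2/3) = w.
Solving for H: H^(-2/3) = w/30, so H = (30/w)^(3/2).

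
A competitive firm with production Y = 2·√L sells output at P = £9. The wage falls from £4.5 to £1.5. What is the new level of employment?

From P·MP_L = w with MP_L = L^(-1/2), the labor demand is L(w) = (9/w)^(2).
At w = 4.5: L = 4. At w = 1.5: L = 36.

L* = 36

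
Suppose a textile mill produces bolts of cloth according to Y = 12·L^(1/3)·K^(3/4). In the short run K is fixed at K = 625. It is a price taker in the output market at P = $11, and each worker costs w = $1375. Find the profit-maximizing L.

With K = 625, MP_L = (1/3)·12·L^(-2/3)·625^(3/4) = 500·L^(-2/3).
Profit maximization for a price taker requires P·MP_L = w: 11·500·L^(-2/3) = 1375.
So L^(-2/3) = 0.25, which gives L = 8.

L* = 8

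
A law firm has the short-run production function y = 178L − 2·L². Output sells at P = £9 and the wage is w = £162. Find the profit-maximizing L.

L* = 40

The marginal product of L is MP_L = 178 − 4L.
A price-taking firm hires until the value of the marginal product equals the wage: P·MP_L = w, so 9·(178 − 4L) = 162.
Then 178 − 4L = 18, giving L = 40.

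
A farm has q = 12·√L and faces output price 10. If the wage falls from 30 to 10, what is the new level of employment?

L* = 36

From P·MP_L = w with MP_L = 6·L^(-1/2), the labor demand is L(w) = (60/w)^(2).
At w = 30: L = 4. At w = 10: L = 36.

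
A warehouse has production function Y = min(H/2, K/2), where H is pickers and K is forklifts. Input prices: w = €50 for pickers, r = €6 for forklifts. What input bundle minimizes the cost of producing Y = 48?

With a fixed-proportions technology, the cost-minimizing bundle uses no slack in either input: H/2 = K/2 = Y.
So H = 2·48 = 96 and K = 2·48 = 96.

H* = 96, K* = 96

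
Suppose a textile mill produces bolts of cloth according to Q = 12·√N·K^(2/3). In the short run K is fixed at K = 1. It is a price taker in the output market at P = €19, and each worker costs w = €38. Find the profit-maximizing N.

N* = 9

With K = 1, MP_N = (1/2)·12·N^(-1/2)·1^(2/3) = 6·N^(-1/2).
Profit maximization for a price taker requires P·MP_N = w: 19·6·N^(-1/2) = 38.
So N^(-1/2) = 1/3, which gives N = 9.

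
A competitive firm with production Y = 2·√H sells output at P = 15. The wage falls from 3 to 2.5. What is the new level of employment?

From P·MP_H = w with MP_H = H^(-1/2), the labor demand is H(w) = (15/w)^(2).
At w = 3: H = 25. At w = 2.5: H = 36.

H* = 36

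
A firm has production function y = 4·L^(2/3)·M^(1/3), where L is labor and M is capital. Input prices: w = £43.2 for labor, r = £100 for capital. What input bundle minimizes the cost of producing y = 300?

Cost minimization requires the marginal rate of technical substitution to equal the input-price ratio: MP_L/MP_M = w/r.
Here MP_L/MP_M = (2/3)·(M/L)/(1/3) = 2·(M/L). Setting this equal to 43.2/100 = 0.432 gives M = 0.216L.
Substituting into y = 300: 4·L^(2/3)·(0.216L)^(1/3) = 300.
Solving, L = 125 and M = 27.

L* = 125, M* = 27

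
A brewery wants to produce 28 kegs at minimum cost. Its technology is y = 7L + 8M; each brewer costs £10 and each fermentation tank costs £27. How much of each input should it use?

The inputs are perfect substitutes, so the firm uses whichever has the lower cost per unit of output.
Cost per unit of output via L is w/7 = 10/7; via M it is r/8 = 3.375. L is cheaper.
Producing y = 28 with L alone: L = 4, M = 0.

L* = 4, M* = 0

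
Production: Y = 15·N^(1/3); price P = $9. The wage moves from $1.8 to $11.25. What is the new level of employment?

From P·MP_N = w with MP_N = 5·N^(-2/3), the labor demand is N(w) = (45/w)^(3/2).
At w = 1.8: N = 125. At w = 11.25: N = 8.

N* = 8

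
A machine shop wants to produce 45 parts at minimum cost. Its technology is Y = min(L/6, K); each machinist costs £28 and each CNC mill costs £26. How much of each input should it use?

With a fixed-proportions technology, the cost-minimizing bundle uses no slack in either input: L/6 = K = Y.
So L = 6·45 = 270 and K = 45.

L* = 270, K* = 45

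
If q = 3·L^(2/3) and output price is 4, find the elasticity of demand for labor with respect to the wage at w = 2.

ε = -3

MP_L = (2/3)·3·L^(-1/3), so P·MP_L = w gives 8·L^(-1/3) = w.
Solving, L(w) = (8/w)^(3). This is a constant-elasticity form: L ∝ w^(−3), so ε = −3.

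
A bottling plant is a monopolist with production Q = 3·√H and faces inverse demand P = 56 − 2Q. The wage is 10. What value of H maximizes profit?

H* = 9

Marginal revenue from the inverse demand is MR = 56 − 4Q.
The marginal product is MP_H = 1.5·H^(-1/2).
A monopolist hires until marginal revenue product equals the wage: MR·MP_H = w.
At H, Q = 3·√H. Substituting and solving: (56 − 12·√H)·1.5·H^(-1/2) = 10 gives H = 9.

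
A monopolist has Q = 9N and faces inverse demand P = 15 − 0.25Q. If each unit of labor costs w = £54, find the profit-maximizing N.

N* = 2

Marginal revenue from the inverse demand is MR = 15 − 0.5Q.
The marginal product is MP_N = 9.
A monopolist hires until marginal revenue product equals the wage: MR·MP_N = w.
(15 − 4.5N)·9 = 54, so N = 2.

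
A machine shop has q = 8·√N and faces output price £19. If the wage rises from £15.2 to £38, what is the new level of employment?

N* = 4

From P·MP_N = w with MP_N = 4·N^(-1/2), the labor demand is N(w) = (76/w)^(2).
At w = 15.2: N = 25. At w = 38: N = 4.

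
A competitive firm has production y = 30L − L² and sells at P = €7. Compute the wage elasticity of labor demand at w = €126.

From P·MP_L = w with MP_L = 30 − 2L, labor demand is L(w) = (30 − w/7)/2.
dL/dw = −1/(14) = -1/14.
At w = 126, L = 6, so ε = (dL/dw)·(w/L) = (-1/14)·(126/6) = -1.5.

ε = -1.5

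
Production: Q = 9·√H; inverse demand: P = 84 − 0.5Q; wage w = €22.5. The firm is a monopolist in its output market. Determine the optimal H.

Marginal revenue from the inverse demand is MR = 84 − Q.
The marginal product is MP_H = 4.5·H^(-1/2).
A monopolist hires until marginal revenue product equals the wage: MR·MP_H = w.
At H, Q = 9·√H. Substituting and solving: (84 − 9·√H)·4.5·H^(-1/2) = 22.5 gives H = 36.

H* = 36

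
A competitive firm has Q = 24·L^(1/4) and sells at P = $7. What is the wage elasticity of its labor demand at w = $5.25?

MP_L = (1/4)·24·L^(-3/4), so P·MP_L = w gives 42·L^(-3/4) = w.
Solving, L(w) = (42/w)^(4/3). This is a constant-elasticity form: L ∝ w^(−4/3), so ε = −4/3.

ε = -4/3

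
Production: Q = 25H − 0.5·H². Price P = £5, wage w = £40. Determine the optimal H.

H* = 17

The marginal product of H is MP_H = 25 − H.
A price-taking firm hires until the value of the marginal product equals the wage: P·MP_H = w, so 5·(25 − H) = 40.
Then 25 − H = 8, giving H = 17.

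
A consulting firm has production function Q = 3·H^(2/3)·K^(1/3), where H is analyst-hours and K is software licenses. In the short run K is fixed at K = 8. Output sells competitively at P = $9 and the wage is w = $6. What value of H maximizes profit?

H* = 216

With K = 8, MP_H = (2/3)·3·H^(-1/3)·8^(1/3) = 4·H^(-1/3).
Profit maximization for a price taker requires P·MP_H = w: 9·4·H^(-1/3) = 6.
So H^(-1/3) = 1/6, which gives H = 216.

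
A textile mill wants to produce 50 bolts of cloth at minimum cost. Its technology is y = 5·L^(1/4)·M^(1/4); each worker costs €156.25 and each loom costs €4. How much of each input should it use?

Cost minimization requires the marginal rate of technical substitution to equal the input-price ratio: MP_L/MP_M = w/r.
Here MP_L/MP_M = (1/4)·(M/L)/(1/4) = (M/L). Setting this equal to 156.25/4 = 39.0625 gives M = 39.0625L.
Substituting into y = 50: 5·L^(1/4)·(39.0625L)^(1/4) = 50.
Solving, L = 16 and M = 625.

L* = 16, M* = 625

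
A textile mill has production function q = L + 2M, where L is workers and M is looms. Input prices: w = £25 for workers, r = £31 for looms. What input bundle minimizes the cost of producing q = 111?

L* = 0, M* = 55.5

The inputs are perfect substitutes, so the firm uses whichever has the lower cost per unit of output.
Cost per unit of output via L is 25; via M it is 15.5. M is cheaper.
Producing q = 111 with M alone: L = 0, M = 55.5.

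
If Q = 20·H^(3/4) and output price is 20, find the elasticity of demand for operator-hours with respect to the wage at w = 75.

ε = -4

MP_H = (3/4)·20·H^(-1/4), so P·MP_H = w gives 300·H^(-1/4) = w.
Solving, H(w) = (300/w)^(4). This is a constant-elasticity form: H ∝ w^(−4), so ε = −4.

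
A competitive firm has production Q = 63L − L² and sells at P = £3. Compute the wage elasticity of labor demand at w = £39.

ε = -0.26

From P·MP_L = w with MP_L = 63 − 2L, labor demand is L(w) = (63 − w/3)/2.
dL/dw = −1/(6) = -1/6.
At w = 39, L = 25, so ε = (dL/dw)·(w/L) = (-1/6)·(39/25) = -0.26.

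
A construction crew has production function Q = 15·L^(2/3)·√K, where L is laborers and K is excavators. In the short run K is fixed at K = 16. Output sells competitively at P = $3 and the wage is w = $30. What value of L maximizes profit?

L* = 64

With K = 16, MP_L = (2/3)·15·L^(-1/3)·16^(1/2) = 40·L^(-1/3).
Profit maximization for a price taker requires P·MP_L = w: 3·40·L^(-1/3) = 30.
So L^(-1/3) = 0.25, which gives L = 64.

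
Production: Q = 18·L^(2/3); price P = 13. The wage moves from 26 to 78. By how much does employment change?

ΔL = -208

From P·MP_L = w with MP_L = 12·L^(-1/3), the labor demand is L(w) = (156/w)^(3).
At w = 26: L = 216. At w = 78: L = 8.
ΔL = 8 − 216 = -208.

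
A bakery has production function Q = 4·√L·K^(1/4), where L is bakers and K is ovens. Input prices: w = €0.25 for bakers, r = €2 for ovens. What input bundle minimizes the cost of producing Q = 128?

Cost minimization requires the marginal rate of technical substitution to equal the input-price ratio: MP_L/MP_K = w/r.
Here MP_L/MP_K = (1/2)·(K/L)/(1/4) = 2·(K/L). Setting this equal to 0.25/2 = 0.125 gives K = 0.0625L.
Substituting into Q = 128: 4·L^(1/2)·(0.0625L)^(1/4) = 128.
Solving, L = 256 and K = 16.

L* = 256, K* = 16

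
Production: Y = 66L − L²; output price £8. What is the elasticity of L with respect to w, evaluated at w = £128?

ε = -0.32

From P·MP_L = w with MP_L = 66 − 2L, labor demand is L(w) = (66 − w/8)/2.
dL/dw = −1/(16) = -0.0625.
At w = 128, L = 25, so ε = (dL/dw)·(w/L) = (-0.0625)·(128/25) = -0.32.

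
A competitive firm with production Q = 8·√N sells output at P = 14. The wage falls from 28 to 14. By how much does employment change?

From P·MP_N = w with MP_N = 4·N^(-1/2), the labor demand is N(w) = (56/w)^(2).
At w = 28: N = 4. At w = 14: N = 16.
ΔN = 16 − 4 = 12.

ΔN = 12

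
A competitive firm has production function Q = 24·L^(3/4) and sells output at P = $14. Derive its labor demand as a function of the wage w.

L(w) = (252/w)^(4)

MP_L = (3/4)·24·L^(-1/4) = 18·L^(-1/4).
Setting P·MP_L = w: 252·L^(-1/4) = w.
Solving for L: L^(-1/4) = w/252, so L = (252/w)^(4).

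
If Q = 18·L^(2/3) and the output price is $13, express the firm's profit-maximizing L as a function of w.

MP_L = (2/3)·18·L^(-1/3) = 12·L^(-1/3).
Setting P·MP_L = w: 156·L^(-1/3) = w.
Solving for L: L^(-1/3) = w/156, so L = (156/w)^(3).

L(w) = 3796416/w³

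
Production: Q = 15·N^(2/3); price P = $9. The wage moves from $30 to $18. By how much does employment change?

From P·MP_N = w with MP_N = 10·N^(-1/3), the labor demand is N(w) = (90/w)^(3).
At w = 30: N = 27. At w = 18: N = 125.
ΔN = 125 − 27 = 98.

ΔN = 98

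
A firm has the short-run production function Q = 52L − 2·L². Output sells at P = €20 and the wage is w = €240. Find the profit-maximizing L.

L* = 10

The marginal product of L is MP_L = 52 − 4L.
A price-taking firm hires until the value of the marginal product equals the wage: P·MP_L = w, so 20·(52 − 4L) = 240.
Then 52 − 4L = 12, giving L = 10.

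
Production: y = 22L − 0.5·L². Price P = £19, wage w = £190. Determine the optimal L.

L* = 12

The marginal product of L is MP_L = 22 − L.
A price-taking firm hires until the value of the marginal product equals the wage: P·MP_L = w, so 19·(22 − L) = 190.
Then 22 − L = 10, giving L = 12.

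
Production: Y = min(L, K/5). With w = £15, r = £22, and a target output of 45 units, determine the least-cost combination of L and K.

With a fixed-proportions technology, the cost-minimizing bundle uses no slack in either input: L = K/5 = Y.
So L = 45 and K = 5·45 = 225.

L* = 45, K* = 225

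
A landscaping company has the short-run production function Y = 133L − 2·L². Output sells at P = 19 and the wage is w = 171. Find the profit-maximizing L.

L* = 31

The marginal product of L is MP_L = 133 − 4L.
A price-taking firm hires until the value of the marginal product equals the wage: P·MP_L = w, so 19·(133 − 4L) = 171.
Then 133 − 4L = 9, giving L = 31.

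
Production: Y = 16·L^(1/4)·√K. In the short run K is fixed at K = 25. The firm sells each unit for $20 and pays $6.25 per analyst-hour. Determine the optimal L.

With K = 25, MP_L = (1/4)·16·L^(-3/4)·25^(1/2) = 20·L^(-3/4).
Profit maximization for a price taker requires P·MP_L = w: 20·20·L^(-3/4) = 6.25.
So L^(-3/4) = 0.015625, which gives L = 256.

L* = 256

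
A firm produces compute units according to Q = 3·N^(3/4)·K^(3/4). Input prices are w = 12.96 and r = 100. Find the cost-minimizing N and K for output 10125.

Cost minimization requires the marginal rate of technical substitution to equal the input-price ratio: MP_N/MP_K = w/r.
Here MP_N/MP_K = (3/4)·(K/N)/(3/4) = (K/N). Setting this equal to 12.96/100 = 0.1296 gives K = 0.1296N.
Substituting into Q = 10125: 3·N^(3/4)·(0.1296N)^(3/4) = 10125.
Solving, N = 625 and K = 81.

N* = 625, K* = 81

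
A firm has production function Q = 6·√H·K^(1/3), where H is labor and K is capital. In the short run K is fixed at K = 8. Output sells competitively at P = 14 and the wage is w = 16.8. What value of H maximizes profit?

With K = 8, MP_H = (1/2)·6·H^(-1/2)·8^(1/3) = 6·H^(-1/2).
Profit maximization for a price taker requires P·MP_H = w: 14·6·H^(-1/2) = 16.8.
So H^(-1/2) = 0.2, which gives H = 25.

H* = 25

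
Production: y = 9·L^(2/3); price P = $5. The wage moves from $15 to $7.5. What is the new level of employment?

L* = 64

From P·MP_L = w with MP_L = 6·L^(-1/3), the labor demand is L(w) = (30/w)^(3).
At w = 15: L = 8. At w = 7.5: L = 64.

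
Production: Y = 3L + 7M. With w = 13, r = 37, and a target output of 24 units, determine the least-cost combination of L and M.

L* = 8, M* = 0

The inputs are perfect substitutes, so the firm uses whichever has the lower cost per unit of output.
Cost per unit of output via L is w/3 = 13/3; via M it is r/7 = 37/7. L is cheaper.
Producing Y = 24 with L alone: L = 8, M = 0.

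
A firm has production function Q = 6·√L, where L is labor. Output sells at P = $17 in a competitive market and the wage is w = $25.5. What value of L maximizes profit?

L* = 4

MP_L = (1/2)·6·L^(-1/2) = 3·L^(-1/2).
Profit maximization for a price taker requires P·MP_L = w: 17·3·L^(-1/2) = 25.5.
So L^(-1/2) = 0.5, which gives L = 4.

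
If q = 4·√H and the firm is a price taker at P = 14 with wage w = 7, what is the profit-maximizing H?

MP_H = (1/2)·4·H^(-1/2) = 2·H^(-1/2).
Profit maximization for a price taker requires P·MP_H = w: 14·2·H^(-1/2) = 7.
So H^(-1/2) = 0.25, which gives H = 16.

H* = 16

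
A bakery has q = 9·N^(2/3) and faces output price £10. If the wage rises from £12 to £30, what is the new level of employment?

N* = 8

From P·MP_N = w with MP_N = 6·N^(-1/3), the labor demand is N(w) = (60/w)^(3).
At w = 12: N = 125. At w = 30: N = 8.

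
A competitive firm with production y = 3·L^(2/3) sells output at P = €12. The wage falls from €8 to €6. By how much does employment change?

ΔL = 37

From P·MP_L = w with MP_L = 2·L^(-1/3), the labor demand is L(w) = (24/w)^(3).
At w = 8: L = 27. At w = 6: L = 64.
ΔL = 64 − 27 = 37.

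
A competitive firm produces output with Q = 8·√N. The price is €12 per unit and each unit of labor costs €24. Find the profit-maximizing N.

MP_N = (1/2)·8·N^(-1/2) = 4·N^(-1/2).
Profit maximization for a price taker requires P·MP_N = w: 12·4·N^(-1/2) = 24.
So N^(-1/2) = 0.5, which gives N = 4.

N* = 4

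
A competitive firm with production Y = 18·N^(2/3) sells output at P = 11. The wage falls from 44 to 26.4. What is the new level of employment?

From P·MP_N = w with MP_N = 12·N^(-1/3), the labor demand is N(w) = (132/w)^(3).
At w = 44: N = 27. At w = 26.4: N = 125.

N* = 125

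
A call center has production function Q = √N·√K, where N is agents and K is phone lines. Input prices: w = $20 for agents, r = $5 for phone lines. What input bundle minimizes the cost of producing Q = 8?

Cost minimization requires the marginal rate of technical substitution to equal the input-price ratio: MP_N/MP_K = w/r.
Here MP_N/MP_K = (1/2)·(K/N)/(1/2) = (K/N). Setting this equal to 20/5 = 4 gives K = 4N.
Substituting into Q = 8: N^(1/2)·(4N)^(1/2) = 8.
Solving, N = 4 and K = 16.

N* = 4, K* = 16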